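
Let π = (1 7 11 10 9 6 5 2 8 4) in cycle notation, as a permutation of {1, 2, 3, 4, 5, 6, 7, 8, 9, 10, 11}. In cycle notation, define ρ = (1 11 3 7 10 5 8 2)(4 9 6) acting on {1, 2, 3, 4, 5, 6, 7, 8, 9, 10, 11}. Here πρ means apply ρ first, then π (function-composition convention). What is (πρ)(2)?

First apply ρ: ρ(2) = 1, then π(1) = 7. Thus (πρ)(2) = 7.

7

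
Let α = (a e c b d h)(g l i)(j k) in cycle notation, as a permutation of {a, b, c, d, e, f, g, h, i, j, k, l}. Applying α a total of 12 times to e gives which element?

e

e lies in the 6-cycle (a e c b d h).
Since the cycle has length 6, α^12 acts on it the same as α^0 (12 mod 6 = 0).
So α^12(e) = e.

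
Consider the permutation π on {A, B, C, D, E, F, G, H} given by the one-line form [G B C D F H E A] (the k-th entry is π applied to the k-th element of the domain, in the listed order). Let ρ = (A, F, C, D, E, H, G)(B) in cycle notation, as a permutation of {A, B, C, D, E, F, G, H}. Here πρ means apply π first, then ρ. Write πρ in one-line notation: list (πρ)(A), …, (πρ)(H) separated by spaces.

Chase each element through π then ρ: A → G → A; B → B → B; C → C → D; D → D → E; E → F → C; F → H → G; G → E → H; H → A → F.
Collecting the images, πρ = [A B D E C G H F].

A B D E C G H F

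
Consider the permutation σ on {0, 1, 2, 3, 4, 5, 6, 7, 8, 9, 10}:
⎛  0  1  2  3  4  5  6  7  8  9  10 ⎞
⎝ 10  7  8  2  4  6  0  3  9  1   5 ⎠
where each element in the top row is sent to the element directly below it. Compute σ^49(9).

Tracing 9 → 1 → … returns to 9 after 6 steps, so 9 lies in a 6-cycle (1, 7, 3, 2, 8, 9).
On a 6-cycle, σ^6 is the identity, so σ^49 = σ^1 there (49 ≡ 1 mod 6).
Stepping 1 place around the cycle: 9 → 1.

1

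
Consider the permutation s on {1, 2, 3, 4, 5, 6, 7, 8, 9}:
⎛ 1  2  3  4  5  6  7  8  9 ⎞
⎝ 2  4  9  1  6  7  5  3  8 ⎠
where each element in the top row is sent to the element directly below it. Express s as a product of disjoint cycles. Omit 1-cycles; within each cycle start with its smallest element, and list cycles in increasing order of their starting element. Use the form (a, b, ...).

Start at 1 and follow images: 1 → 2 → 4 → 1, giving the cycle (1, 2, 4).
Repeating from the next unused element and collecting all non-trivial cycles gives (1, 2, 4)(3, 9, 8)(5, 6, 7).

(1, 2, 4)(3, 9, 8)(5, 6, 7)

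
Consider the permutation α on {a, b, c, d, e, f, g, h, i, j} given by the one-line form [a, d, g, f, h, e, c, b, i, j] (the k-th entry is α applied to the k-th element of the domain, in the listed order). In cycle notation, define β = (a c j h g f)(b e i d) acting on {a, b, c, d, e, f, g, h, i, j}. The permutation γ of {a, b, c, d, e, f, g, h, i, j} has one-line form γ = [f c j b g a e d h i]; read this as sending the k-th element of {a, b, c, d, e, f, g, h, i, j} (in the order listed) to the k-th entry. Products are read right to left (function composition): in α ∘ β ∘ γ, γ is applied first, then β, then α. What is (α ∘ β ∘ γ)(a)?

Chase a: γ(a) = f; β(f) = a; α(a) = a. Hence (α ∘ β ∘ γ)(a) = a.

a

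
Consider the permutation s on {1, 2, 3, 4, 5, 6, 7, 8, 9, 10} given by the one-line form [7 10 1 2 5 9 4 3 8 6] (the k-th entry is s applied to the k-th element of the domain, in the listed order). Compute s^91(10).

Tracing 10 → 6 → … returns to 10 after 9 steps, so 10 lies in a 9-cycle (1, 7, 4, 2, 10, 6, 9, 8, 3).
Since the cycle has length 9, s^91 acts on it the same as s^1 (91 mod 9 = 1).
Stepping 1 place around the cycle: 10 → 6.

6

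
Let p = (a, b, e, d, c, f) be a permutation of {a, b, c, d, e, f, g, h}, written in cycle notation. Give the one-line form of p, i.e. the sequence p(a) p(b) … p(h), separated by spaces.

b e f c d a g h

Image by image: a→b, b→e, c→f, d→c, e→d, f→a, g→g, h→h.
Listing these in domain order gives b e f c d a g h.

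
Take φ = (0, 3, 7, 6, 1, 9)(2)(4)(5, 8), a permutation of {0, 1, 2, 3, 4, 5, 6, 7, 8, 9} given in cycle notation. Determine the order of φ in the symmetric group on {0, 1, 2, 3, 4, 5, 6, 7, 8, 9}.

The cycle type of φ is (6, 2, 1, 1).
The order is lcm(6, 2) = 6.

6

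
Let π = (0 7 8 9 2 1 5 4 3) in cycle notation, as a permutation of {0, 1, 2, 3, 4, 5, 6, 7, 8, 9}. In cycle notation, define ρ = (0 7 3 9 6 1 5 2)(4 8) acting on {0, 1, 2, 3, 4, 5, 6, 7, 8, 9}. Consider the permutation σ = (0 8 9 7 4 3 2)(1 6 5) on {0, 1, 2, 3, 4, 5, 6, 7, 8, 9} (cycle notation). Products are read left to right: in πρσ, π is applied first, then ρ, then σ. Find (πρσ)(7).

3

Apply the permutations in order: π(7) = 8, then ρ(8) = 4, then σ(4) = 3. So (πρσ)(7) = 3.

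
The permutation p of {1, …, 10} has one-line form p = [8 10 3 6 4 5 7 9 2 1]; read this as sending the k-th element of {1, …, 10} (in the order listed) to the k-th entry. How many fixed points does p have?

2

The fixed points (elements with p(x) = x) are {3, 7}, so there are 2.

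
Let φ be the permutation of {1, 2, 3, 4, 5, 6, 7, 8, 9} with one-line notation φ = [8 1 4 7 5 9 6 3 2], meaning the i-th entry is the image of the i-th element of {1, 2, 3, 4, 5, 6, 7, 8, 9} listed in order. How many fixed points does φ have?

The fixed points (elements with φ(x) = x) are {5}, so there is 1.

1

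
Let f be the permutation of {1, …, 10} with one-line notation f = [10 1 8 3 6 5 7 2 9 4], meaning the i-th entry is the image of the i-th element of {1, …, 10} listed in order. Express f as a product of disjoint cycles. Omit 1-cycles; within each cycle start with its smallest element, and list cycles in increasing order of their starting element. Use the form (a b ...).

From 1: 1 → 10 → 4 → 3 → 8 → 2 → 1, closing the cycle (1 10 4 3 8 2).
Repeating from the next unused element and collecting all non-trivial cycles gives (1 10 4 3 8 2)(5 6).

(1 10 4 3 8 2)(5 6)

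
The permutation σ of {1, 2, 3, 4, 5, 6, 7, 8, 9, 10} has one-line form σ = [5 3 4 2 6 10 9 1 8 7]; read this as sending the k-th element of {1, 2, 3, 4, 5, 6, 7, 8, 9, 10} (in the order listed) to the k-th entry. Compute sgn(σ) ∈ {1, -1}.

In disjoint-cycle form the cycle lengths are 7, 3.
A cycle of length ℓ contributes ℓ−1 transpositions, so σ is a product of 6 + 2 = 8 transpositions — even.

1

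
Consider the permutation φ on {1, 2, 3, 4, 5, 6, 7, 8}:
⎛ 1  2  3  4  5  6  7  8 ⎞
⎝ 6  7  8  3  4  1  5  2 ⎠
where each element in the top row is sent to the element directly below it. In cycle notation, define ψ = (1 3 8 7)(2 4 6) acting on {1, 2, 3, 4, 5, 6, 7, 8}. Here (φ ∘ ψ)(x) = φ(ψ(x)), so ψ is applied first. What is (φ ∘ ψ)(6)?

7

First apply ψ: ψ(6) = 2, then φ(2) = 7. Thus (φ ∘ ψ)(6) = 7.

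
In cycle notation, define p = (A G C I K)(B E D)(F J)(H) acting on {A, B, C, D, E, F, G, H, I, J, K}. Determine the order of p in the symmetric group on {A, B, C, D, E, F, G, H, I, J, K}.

30

The disjoint cycles have lengths 5, 3, 2, 1.
The order of p is the least common multiple of its cycle lengths: lcm(5, 3, 2) = 30.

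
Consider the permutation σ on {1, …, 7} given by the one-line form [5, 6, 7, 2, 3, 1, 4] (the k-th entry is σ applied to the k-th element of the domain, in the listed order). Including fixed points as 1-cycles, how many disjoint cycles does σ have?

The cycle decomposition is (1 5 3 7 4 2 6), which has 1 cycle (counting 1-cycles).

1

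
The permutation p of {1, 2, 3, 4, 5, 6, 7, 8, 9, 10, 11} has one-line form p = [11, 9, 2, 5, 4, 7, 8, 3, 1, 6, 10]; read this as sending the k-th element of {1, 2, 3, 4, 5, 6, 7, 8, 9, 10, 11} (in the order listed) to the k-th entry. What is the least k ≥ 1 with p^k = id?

The disjoint-cycle form of p has cycle lengths 9, 2.
Since disjoint cycles commute, ord(p) = lcm(9, 2) = 18.

18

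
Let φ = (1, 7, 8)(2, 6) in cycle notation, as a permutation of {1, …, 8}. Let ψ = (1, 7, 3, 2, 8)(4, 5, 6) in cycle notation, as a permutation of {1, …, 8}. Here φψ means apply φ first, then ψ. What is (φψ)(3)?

φ(3) = 3, then ψ(3) = 2; composing gives (φψ)(3) = 2.

2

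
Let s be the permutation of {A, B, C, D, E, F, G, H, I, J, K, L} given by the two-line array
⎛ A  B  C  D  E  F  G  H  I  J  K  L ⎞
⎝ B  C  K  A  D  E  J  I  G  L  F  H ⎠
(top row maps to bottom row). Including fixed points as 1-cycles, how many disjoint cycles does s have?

2

The cycle decomposition is (A B C K F E D)(G J L H I), which has 2 cycles (counting 1-cycles).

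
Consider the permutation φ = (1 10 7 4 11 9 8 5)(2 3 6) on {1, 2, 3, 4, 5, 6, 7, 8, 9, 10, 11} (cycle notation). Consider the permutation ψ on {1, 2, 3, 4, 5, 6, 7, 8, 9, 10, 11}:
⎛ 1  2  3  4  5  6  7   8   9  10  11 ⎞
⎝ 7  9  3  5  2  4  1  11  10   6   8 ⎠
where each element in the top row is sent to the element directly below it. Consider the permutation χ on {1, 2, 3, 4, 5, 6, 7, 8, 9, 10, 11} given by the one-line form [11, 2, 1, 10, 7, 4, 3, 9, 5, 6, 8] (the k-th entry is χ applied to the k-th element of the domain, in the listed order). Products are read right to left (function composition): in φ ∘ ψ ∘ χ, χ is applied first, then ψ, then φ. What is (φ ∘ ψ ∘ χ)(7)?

6

Chase 7: χ(7) = 3; ψ(3) = 3; φ(3) = 6. Hence (φ ∘ ψ ∘ χ)(7) = 6.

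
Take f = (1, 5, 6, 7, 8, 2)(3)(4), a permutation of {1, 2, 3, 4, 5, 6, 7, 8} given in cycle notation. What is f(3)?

3

The 1-cycle (3) fixes 3, so f(3) = 3.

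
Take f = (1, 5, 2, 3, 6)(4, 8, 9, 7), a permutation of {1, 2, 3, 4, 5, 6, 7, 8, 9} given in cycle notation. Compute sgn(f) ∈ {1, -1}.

The cycle lengths are 5, 4.
A cycle of length ℓ contributes ℓ−1 transpositions, so f is a product of 4 + 3 = 7 transpositions — odd.

-1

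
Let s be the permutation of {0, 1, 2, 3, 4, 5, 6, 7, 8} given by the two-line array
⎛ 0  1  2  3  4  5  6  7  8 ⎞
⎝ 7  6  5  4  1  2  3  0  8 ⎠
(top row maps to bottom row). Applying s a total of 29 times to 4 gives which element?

Tracing 4 → 1 → … returns to 4 after 4 steps, so 4 lies in a 4-cycle (1, 6, 3, 4).
Powers repeat with period 4 on this cycle, and 29 mod 4 = 1, so s^29(4) = s^1(4).
Advancing 1 step from 4: 4 → 1.

1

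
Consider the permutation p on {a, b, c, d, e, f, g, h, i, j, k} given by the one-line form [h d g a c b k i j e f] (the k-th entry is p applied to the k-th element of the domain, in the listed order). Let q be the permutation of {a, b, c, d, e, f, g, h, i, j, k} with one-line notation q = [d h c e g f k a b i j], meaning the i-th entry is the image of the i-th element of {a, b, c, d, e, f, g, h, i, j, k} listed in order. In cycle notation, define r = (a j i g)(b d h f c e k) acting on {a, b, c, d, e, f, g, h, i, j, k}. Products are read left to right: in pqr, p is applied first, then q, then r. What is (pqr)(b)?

(pqr)(b) = r(q(p(b))). p(b) = d, then q(d) = e, then r(e) = k, so the result is k.

k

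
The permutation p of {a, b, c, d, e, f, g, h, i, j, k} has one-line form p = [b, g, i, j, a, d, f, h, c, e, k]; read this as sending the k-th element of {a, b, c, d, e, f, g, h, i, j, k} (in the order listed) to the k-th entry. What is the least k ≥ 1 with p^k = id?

The disjoint-cycle form of p has cycle lengths 7, 2, 1, 1.
Since disjoint cycles commute, ord(p) = lcm(7, 2) = 14.

14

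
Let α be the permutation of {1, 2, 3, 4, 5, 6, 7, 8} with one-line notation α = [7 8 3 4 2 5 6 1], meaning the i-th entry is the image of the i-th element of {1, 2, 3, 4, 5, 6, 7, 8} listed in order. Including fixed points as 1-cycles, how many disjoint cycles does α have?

The cycle decomposition is (1 7 6 5 2 8)(3)(4), which has 3 cycles (counting 1-cycles).

3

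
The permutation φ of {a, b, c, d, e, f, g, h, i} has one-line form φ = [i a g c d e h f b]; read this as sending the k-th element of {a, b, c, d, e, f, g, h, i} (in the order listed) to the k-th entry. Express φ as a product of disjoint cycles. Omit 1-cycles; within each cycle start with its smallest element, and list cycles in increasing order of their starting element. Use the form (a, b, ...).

(a, i, b)(c, g, h, f, e, d)

Start at a and follow images: a → i → b → a, giving the cycle (a, i, b).
Repeating from the next unused element and collecting all non-trivial cycles gives (a, i, b)(c, g, h, f, e, d).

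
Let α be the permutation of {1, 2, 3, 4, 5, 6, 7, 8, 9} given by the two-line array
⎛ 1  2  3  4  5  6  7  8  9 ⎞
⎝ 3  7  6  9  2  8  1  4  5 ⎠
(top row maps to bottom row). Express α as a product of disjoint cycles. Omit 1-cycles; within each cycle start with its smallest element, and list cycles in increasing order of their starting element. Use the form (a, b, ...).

Iterating α from 1 gives 1 → 3 → 6 → 8 → 4 → 9 → 5 → 2 → 7 → 1; that is the 9-cycle (1, 3, 6, 8, 4, 9, 5, 2, 7).
Repeating from the next unused element and collecting all non-trivial cycles gives (1, 3, 6, 8, 4, 9, 5, 2, 7).

(1, 3, 6, 8, 4, 9, 5, 2, 7)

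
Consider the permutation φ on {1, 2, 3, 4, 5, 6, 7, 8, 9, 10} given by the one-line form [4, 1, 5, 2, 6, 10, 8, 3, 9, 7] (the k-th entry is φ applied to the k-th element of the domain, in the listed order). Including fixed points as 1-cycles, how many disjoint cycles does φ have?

3

The cycle decomposition is (1 4 2)(3 5 6 10 7 8)(9), which has 3 cycles (counting 1-cycles).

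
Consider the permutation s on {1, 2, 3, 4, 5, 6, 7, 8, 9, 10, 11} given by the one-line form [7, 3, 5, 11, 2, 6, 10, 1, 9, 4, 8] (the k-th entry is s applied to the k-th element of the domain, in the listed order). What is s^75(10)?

Tracing 10 → 4 → … returns to 10 after 6 steps, so 10 lies in a 6-cycle (1, 7, 10, 4, 11, 8).
On a 6-cycle, s^6 is the identity, so s^75 = s^3 there (75 ≡ 3 mod 6).
Stepping 3 places around the cycle: 10 → 4 → 11 → 8.

8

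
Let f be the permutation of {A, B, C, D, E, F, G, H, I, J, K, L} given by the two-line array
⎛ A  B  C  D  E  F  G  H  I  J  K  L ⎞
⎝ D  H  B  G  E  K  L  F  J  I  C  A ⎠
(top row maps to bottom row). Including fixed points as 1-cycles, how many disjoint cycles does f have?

4

The cycle decomposition is (A D G L)(B H F K C)(E)(I J), which has 4 cycles (counting 1-cycles).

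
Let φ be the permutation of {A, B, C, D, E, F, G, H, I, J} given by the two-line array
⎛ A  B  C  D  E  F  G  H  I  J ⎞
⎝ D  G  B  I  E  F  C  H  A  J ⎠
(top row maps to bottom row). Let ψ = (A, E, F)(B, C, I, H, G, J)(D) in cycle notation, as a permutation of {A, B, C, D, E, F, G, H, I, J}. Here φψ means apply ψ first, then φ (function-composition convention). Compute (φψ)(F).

D

ψ(F) = A, then φ(A) = D; composing gives (φψ)(F) = D.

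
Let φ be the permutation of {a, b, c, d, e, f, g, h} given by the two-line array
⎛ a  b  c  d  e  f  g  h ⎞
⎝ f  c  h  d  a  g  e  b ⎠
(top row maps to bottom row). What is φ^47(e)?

g

Tracing e → a → … returns to e after 4 steps, so e lies in a 4-cycle (a, f, g, e).
Since the cycle has length 4, φ^47 acts on it the same as φ^3 (47 mod 4 = 3).
Advancing 3 steps from e: e → a → f → g.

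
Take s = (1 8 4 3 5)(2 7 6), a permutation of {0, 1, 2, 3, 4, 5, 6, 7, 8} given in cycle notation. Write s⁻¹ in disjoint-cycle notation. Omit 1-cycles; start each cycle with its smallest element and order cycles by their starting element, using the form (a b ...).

Inverting a permutation written in cycle notation just reverses the order within every cycle.
Reversing each cycle of s and rotating so the smallest element leads gives (1 5 3 4 8)(2 6 7).

(1 5 3 4 8)(2 6 7)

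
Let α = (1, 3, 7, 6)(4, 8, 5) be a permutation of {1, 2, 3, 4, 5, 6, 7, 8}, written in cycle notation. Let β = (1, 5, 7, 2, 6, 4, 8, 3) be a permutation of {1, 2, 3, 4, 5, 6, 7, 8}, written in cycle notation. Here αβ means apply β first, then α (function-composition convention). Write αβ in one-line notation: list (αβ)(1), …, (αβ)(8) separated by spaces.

4 1 3 5 6 8 2 7

(αβ)(x) = α(β(x)). Computing each image: α(β(1)) = α(5) = 4, α(β(2)) = α(6) = 1, α(β(3)) = α(1) = 3, α(β(4)) = α(8) = 5, α(β(5)) = α(7) = 6, α(β(6)) = α(4) = 8, α(β(7)) = α(2) = 2, α(β(8)) = α(3) = 7.
Hence αβ = [4 1 3 5 6 8 2 7].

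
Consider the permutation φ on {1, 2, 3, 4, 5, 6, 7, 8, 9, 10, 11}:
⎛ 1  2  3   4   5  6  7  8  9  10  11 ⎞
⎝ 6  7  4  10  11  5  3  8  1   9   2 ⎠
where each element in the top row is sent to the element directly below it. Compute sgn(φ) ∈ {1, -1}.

In disjoint-cycle form the cycle lengths are 10, 1.
A cycle is odd iff its length is even; φ has 1 even-length cycle, so sgn(φ) = (−1)^1 and φ is odd.

-1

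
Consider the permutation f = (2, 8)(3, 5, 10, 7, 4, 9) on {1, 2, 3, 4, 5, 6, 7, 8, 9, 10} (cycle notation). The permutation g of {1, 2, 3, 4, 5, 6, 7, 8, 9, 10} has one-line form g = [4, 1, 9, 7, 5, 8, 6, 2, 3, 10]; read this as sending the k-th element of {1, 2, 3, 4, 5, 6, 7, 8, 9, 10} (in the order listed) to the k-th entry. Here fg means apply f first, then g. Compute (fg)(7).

7

First apply f: f(7) = 4, then g(4) = 7. Thus (fg)(7) = 7.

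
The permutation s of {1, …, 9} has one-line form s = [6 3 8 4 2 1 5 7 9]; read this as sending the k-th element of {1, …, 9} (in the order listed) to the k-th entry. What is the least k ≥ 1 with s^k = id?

10

Writing s as disjoint cycles, the cycle lengths are 5, 2, 1, 1.
The order is lcm(5, 2) = 10.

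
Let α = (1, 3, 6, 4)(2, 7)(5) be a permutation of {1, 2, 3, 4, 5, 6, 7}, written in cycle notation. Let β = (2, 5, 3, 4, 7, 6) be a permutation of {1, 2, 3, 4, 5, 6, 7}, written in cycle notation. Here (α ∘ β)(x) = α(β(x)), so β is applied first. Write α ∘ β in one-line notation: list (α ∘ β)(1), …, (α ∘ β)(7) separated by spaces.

3 5 1 2 6 7 4

(α ∘ β)(x) = α(β(x)). Computing each image: α(β(1)) = α(1) = 3, α(β(2)) = α(5) = 5, α(β(3)) = α(4) = 1, α(β(4)) = α(7) = 2, α(β(5)) = α(3) = 6, α(β(6)) = α(2) = 7, α(β(7)) = α(6) = 4.
Hence α ∘ β = [3 5 1 2 6 7 4].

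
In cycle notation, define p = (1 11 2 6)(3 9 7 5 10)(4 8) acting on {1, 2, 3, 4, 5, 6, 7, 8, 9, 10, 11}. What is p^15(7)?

7

7 lies in the 5-cycle (3 9 7 5 10).
Powers repeat with period 5 on this cycle, and 15 mod 5 = 0, so p^15(7) = p^0(7).
So p^15(7) = 7.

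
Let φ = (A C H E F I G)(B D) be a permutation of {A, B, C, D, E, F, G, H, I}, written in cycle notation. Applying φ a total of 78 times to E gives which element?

E lies in the 7-cycle (A C H E F I G).
Since the cycle has length 7, φ^78 acts on it the same as φ^1 (78 mod 7 = 1).
Advancing 1 step from E: E → F.

F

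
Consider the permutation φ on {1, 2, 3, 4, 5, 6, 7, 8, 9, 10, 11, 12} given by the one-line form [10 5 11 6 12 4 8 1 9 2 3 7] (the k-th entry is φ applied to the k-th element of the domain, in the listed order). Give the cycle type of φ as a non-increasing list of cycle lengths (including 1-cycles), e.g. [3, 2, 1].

[7, 2, 2, 1]

The disjoint cycles are (1 10 2 5 12 7 8)(3 11)(4 6)(9), with lengths 7, 2, 2, 1 in non-increasing order.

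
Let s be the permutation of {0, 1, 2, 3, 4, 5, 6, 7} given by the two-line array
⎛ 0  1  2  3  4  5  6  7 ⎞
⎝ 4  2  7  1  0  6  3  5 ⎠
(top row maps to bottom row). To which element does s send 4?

0

The entry below 4 in the array is 0, so s(4) = 0.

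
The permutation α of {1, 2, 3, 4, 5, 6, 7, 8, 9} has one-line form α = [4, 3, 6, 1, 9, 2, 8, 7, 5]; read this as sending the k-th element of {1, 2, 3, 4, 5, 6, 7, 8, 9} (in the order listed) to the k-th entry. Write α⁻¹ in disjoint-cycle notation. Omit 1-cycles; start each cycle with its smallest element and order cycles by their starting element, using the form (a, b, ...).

(1, 4)(2, 6, 3)(5, 9)(7, 8)

The cycle decomposition of α is (1, 4)(2, 3, 6)(5, 9)(7, 8).
The inverse reverses every cycle; in canonical form, α⁻¹ = (1, 4)(2, 6, 3)(5, 9)(7, 8).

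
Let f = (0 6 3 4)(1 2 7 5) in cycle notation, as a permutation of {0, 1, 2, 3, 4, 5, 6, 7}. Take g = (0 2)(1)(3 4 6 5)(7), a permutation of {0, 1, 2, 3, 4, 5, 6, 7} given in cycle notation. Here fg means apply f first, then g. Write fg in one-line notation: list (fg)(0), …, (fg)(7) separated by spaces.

5 0 7 6 2 1 4 3

For each element, apply f then g: 0 → 6 → 5; 1 → 2 → 0; 2 → 7 → 7; 3 → 4 → 6; 4 → 0 → 2; 5 → 1 → 1; 6 → 3 → 4; 7 → 5 → 3.
So fg in one-line form is 5 0 7 6 2 1 4 3.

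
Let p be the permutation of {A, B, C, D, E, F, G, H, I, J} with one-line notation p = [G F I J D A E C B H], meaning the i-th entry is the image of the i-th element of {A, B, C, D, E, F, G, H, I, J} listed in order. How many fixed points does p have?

0

No element satisfies p(x) = x, so there are 0 fixed points.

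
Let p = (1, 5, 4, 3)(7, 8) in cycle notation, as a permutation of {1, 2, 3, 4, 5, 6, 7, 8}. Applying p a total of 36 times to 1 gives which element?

1 lies in the 4-cycle (1, 5, 4, 3).
Powers repeat with period 4 on this cycle, and 36 mod 4 = 0, so p^36(1) = p^0(1).
So p^36(1) = 1.

1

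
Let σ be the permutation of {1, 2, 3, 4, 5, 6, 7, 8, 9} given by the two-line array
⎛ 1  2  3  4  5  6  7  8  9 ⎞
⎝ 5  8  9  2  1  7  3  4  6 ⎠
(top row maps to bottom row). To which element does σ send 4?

2

The entry below 4 in the array is 2, so σ(4) = 2.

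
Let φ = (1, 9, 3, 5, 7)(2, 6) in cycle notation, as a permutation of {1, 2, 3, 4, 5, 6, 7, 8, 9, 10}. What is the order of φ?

The cycle type of φ is (5, 2, 1, 1, 1).
Since disjoint cycles commute, ord(φ) = lcm(5, 2) = 10.

10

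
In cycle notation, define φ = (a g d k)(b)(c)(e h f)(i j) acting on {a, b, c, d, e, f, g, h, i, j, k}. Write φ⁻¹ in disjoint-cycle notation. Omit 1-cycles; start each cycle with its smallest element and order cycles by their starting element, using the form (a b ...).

(a k d g)(e f h)(i j)

The inverse reverses each cycle.
Reversing each cycle of φ and rotating so the smallest element leads gives (a k d g)(e f h)(i j).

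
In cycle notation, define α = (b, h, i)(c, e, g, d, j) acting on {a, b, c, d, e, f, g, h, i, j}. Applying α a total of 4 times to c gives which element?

c lies in the 5-cycle (c, e, g, d, j).
Advancing 4 steps from c: c → e → g → d → j.

j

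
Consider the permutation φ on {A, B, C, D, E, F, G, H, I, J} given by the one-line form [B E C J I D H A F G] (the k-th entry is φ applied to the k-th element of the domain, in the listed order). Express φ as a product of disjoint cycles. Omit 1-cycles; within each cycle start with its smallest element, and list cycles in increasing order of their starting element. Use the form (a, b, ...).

Start at A and follow images: A → B → E → I → F → D → J → G → H → A, giving the cycle (A, B, E, I, F, D, J, G, H).
Continuing from each remaining unvisited element yields (A, B, E, I, F, D, J, G, H).

(A, B, E, I, F, D, J, G, H)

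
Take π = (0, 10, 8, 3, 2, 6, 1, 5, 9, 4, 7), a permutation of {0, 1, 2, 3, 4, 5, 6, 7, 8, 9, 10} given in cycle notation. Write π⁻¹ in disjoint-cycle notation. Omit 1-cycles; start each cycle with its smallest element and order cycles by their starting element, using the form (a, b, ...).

(0, 7, 4, 9, 5, 1, 6, 2, 3, 8, 10)

The inverse reverses each cycle.
Reversing each cycle of π and rotating so the smallest element leads gives (0, 7, 4, 9, 5, 1, 6, 2, 3, 8, 10).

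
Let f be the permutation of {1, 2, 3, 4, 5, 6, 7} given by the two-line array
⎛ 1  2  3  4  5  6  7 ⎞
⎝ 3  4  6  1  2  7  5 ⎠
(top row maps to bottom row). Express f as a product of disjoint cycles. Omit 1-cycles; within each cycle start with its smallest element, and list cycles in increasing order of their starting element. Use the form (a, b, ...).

(1, 3, 6, 7, 5, 2, 4)

Start at 1 and follow images: 1 → 3 → 6 → 7 → 5 → 2 → 4 → 1, giving the cycle (1, 3, 6, 7, 5, 2, 4).
Repeating from the next unused element and collecting all non-trivial cycles gives (1, 3, 6, 7, 5, 2, 4).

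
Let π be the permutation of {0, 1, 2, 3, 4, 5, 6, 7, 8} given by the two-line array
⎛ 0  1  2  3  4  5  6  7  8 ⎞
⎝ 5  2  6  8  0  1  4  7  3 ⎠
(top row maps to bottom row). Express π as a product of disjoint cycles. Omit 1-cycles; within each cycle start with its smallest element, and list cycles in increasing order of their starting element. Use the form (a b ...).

From 0: 0 → 5 → 1 → 2 → 6 → 4 → 0, closing the cycle (0 5 1 2 6 4).
Continuing from each remaining unvisited element yields (0 5 1 2 6 4)(3 8).

(0 5 1 2 6 4)(3 8)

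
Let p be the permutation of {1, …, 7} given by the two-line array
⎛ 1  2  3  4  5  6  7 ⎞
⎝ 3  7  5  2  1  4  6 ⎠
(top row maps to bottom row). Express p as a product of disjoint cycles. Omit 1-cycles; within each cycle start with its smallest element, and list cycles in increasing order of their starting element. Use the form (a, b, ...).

Start at 1 and follow images: 1 → 3 → 5 → 1, giving the cycle (1, 3, 5).
Repeating from the next unused element and collecting all non-trivial cycles gives (1, 3, 5)(2, 7, 6, 4).

(1, 3, 5)(2, 7, 6, 4)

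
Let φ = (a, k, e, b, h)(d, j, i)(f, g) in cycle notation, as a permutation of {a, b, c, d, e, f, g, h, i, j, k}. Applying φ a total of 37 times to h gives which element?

k

h lies in the 5-cycle (a, k, e, b, h).
On a 5-cycle, φ^5 is the identity, so φ^37 = φ^2 there (37 ≡ 2 mod 5).
Stepping 2 places around the cycle: h → a → k.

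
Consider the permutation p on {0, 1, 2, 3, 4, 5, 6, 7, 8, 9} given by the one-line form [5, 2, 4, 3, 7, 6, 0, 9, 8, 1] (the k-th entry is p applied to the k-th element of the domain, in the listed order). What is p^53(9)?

4

Tracing 9 → 1 → … returns to 9 after 5 steps, so 9 lies in a 5-cycle (1 2 4 7 9).
On a 5-cycle, p^5 is the identity, so p^53 = p^3 there (53 ≡ 3 mod 5).
Advancing 3 steps from 9: 9 → 1 → 2 → 4.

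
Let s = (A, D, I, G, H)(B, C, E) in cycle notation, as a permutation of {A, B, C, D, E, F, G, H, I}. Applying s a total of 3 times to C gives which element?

C

C lies in the 3-cycle (B, C, E).
On a 3-cycle, s^3 is the identity, so s^3 = s^0 there (3 ≡ 0 mod 3).
So s^3(C) = C.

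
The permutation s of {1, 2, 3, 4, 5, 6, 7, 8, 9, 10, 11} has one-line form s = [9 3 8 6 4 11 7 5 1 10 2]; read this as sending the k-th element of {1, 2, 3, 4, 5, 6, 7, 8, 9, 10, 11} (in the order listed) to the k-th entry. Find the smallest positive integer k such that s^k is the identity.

14

The disjoint-cycle form of s has cycle lengths 7, 2, 1, 1.
The order of s is the least common multiple of its cycle lengths: lcm(7, 2) = 14.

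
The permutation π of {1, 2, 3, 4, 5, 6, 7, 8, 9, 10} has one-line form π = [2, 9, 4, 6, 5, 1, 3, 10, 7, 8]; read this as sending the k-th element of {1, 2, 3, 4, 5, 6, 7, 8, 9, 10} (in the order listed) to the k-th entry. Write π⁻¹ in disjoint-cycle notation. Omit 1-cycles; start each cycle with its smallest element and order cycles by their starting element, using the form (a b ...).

First write π in disjoint cycles: (1 2 9 7 3 4 6)(8 10).
Reversing each cycle (and rotating so the smallest element leads) gives π⁻¹ = (1 6 4 3 7 9 2)(8 10).

(1 6 4 3 7 9 2)(8 10)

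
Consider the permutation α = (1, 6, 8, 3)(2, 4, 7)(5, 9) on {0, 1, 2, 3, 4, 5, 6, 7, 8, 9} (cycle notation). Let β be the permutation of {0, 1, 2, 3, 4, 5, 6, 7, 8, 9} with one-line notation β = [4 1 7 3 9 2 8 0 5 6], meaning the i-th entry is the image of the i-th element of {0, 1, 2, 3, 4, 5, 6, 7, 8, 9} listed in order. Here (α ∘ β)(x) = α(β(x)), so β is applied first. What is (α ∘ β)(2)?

2

(α ∘ β)(2) = α(β(2)). β(2) = 7, then α(7) = 2. So (α ∘ β)(2) = 2.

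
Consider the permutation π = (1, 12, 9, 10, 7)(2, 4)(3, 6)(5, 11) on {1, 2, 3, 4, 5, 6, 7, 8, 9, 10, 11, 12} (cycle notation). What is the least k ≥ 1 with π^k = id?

10

The cycle type of π is (5, 2, 2, 2, 1).
Since disjoint cycles commute, ord(π) = lcm(5, 2, 2, 2) = 10.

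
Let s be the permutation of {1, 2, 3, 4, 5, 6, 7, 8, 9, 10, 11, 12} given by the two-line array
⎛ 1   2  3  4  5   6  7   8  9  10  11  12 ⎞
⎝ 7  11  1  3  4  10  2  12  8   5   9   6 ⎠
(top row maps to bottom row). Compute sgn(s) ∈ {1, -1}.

In disjoint-cycle form the cycle lengths are 12.
A cycle is odd iff its length is even; s has 1 even-length cycle, so sgn(s) = (−1)^1 and s is odd.

-1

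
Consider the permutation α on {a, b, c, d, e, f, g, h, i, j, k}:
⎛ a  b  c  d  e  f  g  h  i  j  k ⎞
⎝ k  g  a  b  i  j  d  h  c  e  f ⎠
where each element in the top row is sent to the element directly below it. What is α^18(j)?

a

Tracing j → e → … returns to j after 7 steps, so j lies in a 7-cycle (a k f j e i c).
On a 7-cycle, α^7 is the identity, so α^18 = α^4 there (18 ≡ 4 mod 7).
Advancing 4 steps from j: j → e → i → c → a.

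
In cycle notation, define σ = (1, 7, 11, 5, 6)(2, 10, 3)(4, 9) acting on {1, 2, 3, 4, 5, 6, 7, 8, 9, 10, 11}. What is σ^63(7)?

6

7 lies in the 5-cycle (1, 7, 11, 5, 6).
On a 5-cycle, σ^5 is the identity, so σ^63 = σ^3 there (63 ≡ 3 mod 5).
Stepping 3 places around the cycle: 7 → 11 → 5 → 6.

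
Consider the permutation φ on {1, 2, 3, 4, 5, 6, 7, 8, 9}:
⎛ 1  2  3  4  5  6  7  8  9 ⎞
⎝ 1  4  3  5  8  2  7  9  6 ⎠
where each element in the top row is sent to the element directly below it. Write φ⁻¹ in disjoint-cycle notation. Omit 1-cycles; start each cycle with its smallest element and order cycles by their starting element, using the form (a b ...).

First write φ in disjoint cycles: (2 4 5 8 9 6).
Reversing each cycle (and rotating so the smallest element leads) gives φ⁻¹ = (2 6 9 8 5 4).

(2 6 9 8 5 4)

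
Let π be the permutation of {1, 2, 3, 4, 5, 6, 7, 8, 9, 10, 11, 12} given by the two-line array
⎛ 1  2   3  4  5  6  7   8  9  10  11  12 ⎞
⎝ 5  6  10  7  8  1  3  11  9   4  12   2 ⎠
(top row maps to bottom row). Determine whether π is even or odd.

In disjoint-cycle form the cycle lengths are 7, 4, 1.
A cycle of length ℓ contributes ℓ−1 transpositions, so π is a product of 6 + 3 = 9 transpositions — odd.

odd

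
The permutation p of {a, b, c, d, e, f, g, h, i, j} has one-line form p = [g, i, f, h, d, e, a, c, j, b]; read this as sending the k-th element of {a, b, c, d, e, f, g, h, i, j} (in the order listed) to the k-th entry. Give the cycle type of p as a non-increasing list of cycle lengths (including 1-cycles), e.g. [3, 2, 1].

The disjoint cycles are (a, g)(b, i, j)(c, f, e, d, h), with lengths 5, 3, 2 in non-increasing order.

[5, 3, 2]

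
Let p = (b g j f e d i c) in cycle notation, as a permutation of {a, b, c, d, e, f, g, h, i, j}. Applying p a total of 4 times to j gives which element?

i

j lies in the 8-cycle (b g j f e d i c).
Advancing 4 steps from j: j → f → e → d → i.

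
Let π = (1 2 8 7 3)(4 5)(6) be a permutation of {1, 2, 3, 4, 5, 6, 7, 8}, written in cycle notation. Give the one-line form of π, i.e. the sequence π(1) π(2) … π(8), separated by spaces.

Reading each image from the cycles: 1→2, 2→8, 3→1, 4→5, 5→4, 6→6, 7→3, 8→7.
Listing these in domain order gives 2 8 1 5 4 6 3 7.

2 8 1 5 4 6 3 7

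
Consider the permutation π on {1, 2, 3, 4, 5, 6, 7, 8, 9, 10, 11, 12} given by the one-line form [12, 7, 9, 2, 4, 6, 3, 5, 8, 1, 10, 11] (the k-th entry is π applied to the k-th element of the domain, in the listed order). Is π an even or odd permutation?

In disjoint-cycle form the cycle lengths are 7, 4, 1.
A cycle is odd iff its length is even; π has 1 even-length cycle, so sgn(π) = (−1)^1 and π is odd.

odd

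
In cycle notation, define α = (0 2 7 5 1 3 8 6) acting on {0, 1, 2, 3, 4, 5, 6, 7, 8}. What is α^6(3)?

5

3 lies in the 8-cycle (0 2 7 5 1 3 8 6).
Advancing 6 steps from 3: 3 → 8 → 6 → 0 → 2 → 7 → 5.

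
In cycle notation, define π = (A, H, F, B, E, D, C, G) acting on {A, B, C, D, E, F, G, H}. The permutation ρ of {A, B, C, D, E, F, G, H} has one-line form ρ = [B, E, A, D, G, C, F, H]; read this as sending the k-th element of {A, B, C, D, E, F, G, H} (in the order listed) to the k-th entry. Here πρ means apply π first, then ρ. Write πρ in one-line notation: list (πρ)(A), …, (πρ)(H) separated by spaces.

(πρ)(x) = ρ(π(x)). Computing each image: ρ(π(A)) = ρ(H) = H, ρ(π(B)) = ρ(E) = G, ρ(π(C)) = ρ(G) = F, ρ(π(D)) = ρ(C) = A, ρ(π(E)) = ρ(D) = D, ρ(π(F)) = ρ(B) = E, ρ(π(G)) = ρ(A) = B, ρ(π(H)) = ρ(F) = C.
Hence πρ = [H G F A D E B C].

H G F A D E B C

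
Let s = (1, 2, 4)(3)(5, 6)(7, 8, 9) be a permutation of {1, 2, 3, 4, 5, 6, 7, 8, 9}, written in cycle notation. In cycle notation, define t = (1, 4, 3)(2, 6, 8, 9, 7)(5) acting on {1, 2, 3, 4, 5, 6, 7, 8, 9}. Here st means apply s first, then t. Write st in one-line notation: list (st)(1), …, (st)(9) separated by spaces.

6 3 1 4 8 5 9 7 2

Chase each element through s then t: 1 → 2 → 6; 2 → 4 → 3; 3 → 3 → 1; 4 → 1 → 4; 5 → 6 → 8; 6 → 5 → 5; 7 → 8 → 9; 8 → 9 → 7; 9 → 7 → 2.
Collecting the images, st = [6 3 1 4 8 5 9 7 2].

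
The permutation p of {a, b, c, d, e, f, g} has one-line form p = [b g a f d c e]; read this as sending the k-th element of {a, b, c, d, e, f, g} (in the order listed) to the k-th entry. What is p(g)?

e

g is element number 7 of the domain, and entry number 7 of the one-line form is e, so p(g) = e.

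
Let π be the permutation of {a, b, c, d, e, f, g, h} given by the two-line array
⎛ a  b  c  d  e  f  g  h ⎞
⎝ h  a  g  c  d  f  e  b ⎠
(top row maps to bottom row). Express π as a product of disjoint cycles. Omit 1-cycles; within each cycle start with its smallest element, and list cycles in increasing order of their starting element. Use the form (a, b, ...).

(a, h, b)(c, g, e, d)

From a: a → h → b → a, closing the cycle (a, h, b).
Continuing from each remaining unvisited element yields (a, h, b)(c, g, e, d).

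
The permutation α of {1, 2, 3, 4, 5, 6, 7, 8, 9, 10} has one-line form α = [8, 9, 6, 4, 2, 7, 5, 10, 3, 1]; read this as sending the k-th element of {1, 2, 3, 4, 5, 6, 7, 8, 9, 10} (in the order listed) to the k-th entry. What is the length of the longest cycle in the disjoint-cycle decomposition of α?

Decomposing into disjoint cycles gives (1 8 10)(2 9 3 6 7 5); the longest has length 6.

6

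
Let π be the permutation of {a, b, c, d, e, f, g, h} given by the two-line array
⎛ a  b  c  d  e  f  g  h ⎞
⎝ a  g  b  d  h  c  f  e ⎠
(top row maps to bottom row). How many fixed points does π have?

2

The fixed points (elements with π(x) = x) are {a, d}, so there are 2.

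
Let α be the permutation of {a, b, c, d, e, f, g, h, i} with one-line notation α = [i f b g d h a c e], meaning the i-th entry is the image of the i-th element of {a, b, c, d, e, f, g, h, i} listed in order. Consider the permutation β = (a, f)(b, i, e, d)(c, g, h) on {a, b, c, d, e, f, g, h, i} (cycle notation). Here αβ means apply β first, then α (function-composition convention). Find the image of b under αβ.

(αβ)(b) = α(β(b)). β(b) = i, then α(i) = e. So (αβ)(b) = e.

e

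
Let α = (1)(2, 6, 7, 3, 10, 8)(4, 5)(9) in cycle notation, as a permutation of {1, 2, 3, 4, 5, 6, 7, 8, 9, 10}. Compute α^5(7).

7 lies in the 6-cycle (2, 6, 7, 3, 10, 8).
Advancing 5 steps from 7: 7 → 3 → 10 → 8 → 2 → 6.

6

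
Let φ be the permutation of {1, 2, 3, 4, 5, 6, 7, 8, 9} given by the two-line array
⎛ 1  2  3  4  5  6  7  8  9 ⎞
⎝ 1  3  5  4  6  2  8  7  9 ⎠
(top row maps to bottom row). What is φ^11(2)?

Tracing 2 → 3 → … returns to 2 after 4 steps, so 2 lies in a 4-cycle (2 3 5 6).
On a 4-cycle, φ^4 is the identity, so φ^11 = φ^3 there (11 ≡ 3 mod 4).
Stepping 3 places around the cycle: 2 → 3 → 5 → 6.

6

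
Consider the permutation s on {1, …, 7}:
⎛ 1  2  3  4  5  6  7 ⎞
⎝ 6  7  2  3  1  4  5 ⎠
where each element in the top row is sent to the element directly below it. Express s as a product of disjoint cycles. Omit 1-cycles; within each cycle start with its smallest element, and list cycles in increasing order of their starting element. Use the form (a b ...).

(1 6 4 3 2 7 5)

From 1: 1 → 6 → 4 → 3 → 2 → 7 → 5 → 1, closing the cycle (1 6 4 3 2 7 5).
Repeating from the next unused element and collecting all non-trivial cycles gives (1 6 4 3 2 7 5).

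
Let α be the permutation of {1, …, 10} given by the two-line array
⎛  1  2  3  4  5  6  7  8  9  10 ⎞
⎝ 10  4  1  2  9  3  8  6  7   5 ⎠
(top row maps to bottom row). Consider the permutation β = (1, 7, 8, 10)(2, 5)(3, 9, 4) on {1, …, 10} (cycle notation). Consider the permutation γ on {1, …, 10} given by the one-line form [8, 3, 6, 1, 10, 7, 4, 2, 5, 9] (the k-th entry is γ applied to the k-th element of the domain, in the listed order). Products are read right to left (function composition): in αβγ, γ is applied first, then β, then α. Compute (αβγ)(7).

Apply the permutations in order: γ(7) = 4, then β(4) = 3, then α(3) = 1. So (αβγ)(7) = 1.

1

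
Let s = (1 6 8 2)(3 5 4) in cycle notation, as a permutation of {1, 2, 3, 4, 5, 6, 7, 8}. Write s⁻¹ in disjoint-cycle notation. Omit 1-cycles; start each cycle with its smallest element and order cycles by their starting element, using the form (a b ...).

If s sends a → b within a cycle, s⁻¹ sends b → a; equivalently, reverse each cycle.
Reversing each cycle of s and rotating so the smallest element leads gives (1 2 8 6)(3 4 5).

(1 2 8 6)(3 4 5)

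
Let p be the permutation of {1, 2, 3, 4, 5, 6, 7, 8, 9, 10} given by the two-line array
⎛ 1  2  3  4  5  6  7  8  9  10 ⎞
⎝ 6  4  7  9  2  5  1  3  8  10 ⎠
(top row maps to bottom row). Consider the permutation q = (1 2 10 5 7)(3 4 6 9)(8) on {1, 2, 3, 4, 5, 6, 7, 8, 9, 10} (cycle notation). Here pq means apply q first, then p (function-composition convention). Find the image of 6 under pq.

8

(pq)(6) = p(q(6)). q(6) = 9, then p(9) = 8. So (pq)(6) = 8.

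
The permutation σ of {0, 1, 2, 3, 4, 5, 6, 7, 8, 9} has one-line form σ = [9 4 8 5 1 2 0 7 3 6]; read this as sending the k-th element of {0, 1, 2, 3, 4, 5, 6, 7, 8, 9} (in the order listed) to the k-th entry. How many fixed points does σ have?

The fixed points (elements with σ(x) = x) are {7}, so there is 1.

1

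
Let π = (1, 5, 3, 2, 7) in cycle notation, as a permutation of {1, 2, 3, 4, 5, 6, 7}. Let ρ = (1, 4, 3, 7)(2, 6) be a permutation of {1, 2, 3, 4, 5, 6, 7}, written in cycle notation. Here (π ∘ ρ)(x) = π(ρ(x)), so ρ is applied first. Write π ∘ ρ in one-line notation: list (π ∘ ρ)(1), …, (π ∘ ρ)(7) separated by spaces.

4 6 1 2 3 7 5

(π ∘ ρ)(x) = π(ρ(x)). Computing each image: π(ρ(1)) = π(4) = 4, π(ρ(2)) = π(6) = 6, π(ρ(3)) = π(7) = 1, π(ρ(4)) = π(3) = 2, π(ρ(5)) = π(5) = 3, π(ρ(6)) = π(2) = 7, π(ρ(7)) = π(1) = 5.
Hence π ∘ ρ = [4 6 1 2 3 7 5].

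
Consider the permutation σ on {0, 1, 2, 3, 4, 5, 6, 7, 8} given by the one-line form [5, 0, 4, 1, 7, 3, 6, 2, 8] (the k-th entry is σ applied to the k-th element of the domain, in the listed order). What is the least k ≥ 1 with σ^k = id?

Decomposing into disjoint cycles gives cycle lengths 4, 3, 1, 1.
Since disjoint cycles commute, ord(σ) = lcm(4, 3) = 12.

12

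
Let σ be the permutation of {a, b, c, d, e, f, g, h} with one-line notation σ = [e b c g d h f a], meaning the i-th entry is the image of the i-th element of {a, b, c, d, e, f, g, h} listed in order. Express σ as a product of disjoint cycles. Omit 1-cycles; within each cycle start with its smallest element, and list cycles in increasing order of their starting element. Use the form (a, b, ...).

(a, e, d, g, f, h)

From a: a → e → d → g → f → h → a, closing the cycle (a, e, d, g, f, h).
Repeating from the next unused element and collecting all non-trivial cycles gives (a, e, d, g, f, h).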